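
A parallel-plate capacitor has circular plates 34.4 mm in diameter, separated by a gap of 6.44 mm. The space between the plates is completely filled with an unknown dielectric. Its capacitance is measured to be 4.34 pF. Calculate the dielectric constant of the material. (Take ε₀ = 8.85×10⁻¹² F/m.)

κ ≈ 3.40

A = π(34.4/2 mm)² = 9.29×10⁻⁴ m².
κ = Cd/(ε₀A) = 4.34×10⁻¹² × 6.44×10⁻³ / (8.85×10⁻¹² × 9.29×10⁻⁴) = 3.40.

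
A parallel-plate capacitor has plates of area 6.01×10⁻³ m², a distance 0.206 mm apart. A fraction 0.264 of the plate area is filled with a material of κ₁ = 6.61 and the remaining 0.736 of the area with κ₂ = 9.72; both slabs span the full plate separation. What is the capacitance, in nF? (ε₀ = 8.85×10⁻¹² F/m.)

C ≈ 2.30 nF

Side-by-side slabs ⇒ two capacitors in parallel, each spanning the full gap.
C₁ = κ₁ε₀A₁/d = 6.61 × 8.85×10⁻¹² × 1.59×10⁻³ / 2.06×10⁻⁴ = 4.51×10⁻¹⁰ F.
C₂ = κ₂ε₀A₂/d = 9.72 × 8.85×10⁻¹² × 4.42×10⁻³ / 2.06×10⁻⁴ = 1.85×10⁻⁹ F.
C = C₁ + C₂ = 2.30×10⁻⁹ F.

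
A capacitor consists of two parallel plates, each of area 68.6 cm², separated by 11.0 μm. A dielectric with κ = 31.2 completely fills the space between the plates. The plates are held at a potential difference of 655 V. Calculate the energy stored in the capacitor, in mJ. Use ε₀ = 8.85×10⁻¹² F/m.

A = 68.6 cm² = 6.86×10⁻³ m².
C = κε₀A/d = 31.2 × 8.85×10⁻¹² × 6.86×10⁻³ / 1.10×10⁻⁵ = 1.72×10⁻⁷ F.
U = ½CV² = ½ × 1.72×10⁻⁷ × (655)² = 3.69×10⁻² J.

U ≈ 36.9 mJ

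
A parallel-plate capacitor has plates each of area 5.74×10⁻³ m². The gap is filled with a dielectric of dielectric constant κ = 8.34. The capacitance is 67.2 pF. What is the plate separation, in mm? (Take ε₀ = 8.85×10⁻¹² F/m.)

d = κε₀A/C = 8.34 × 8.85×10⁻¹² × 5.74×10⁻³ / 6.72×10⁻¹¹ = 6.30×10⁻³ m.

d ≈ 6.30 mm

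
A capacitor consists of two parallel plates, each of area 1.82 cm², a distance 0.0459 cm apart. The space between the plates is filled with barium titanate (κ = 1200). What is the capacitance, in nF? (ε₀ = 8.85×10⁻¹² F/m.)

C ≈ 4.21 nF

A = 1.82 cm² = 1.82×10⁻⁴ m².
C = κε₀A/d = 1200 × 8.85×10⁻¹² × 1.82×10⁻⁴ / 4.59×10⁻⁴ = 4.21×10⁻⁹ F.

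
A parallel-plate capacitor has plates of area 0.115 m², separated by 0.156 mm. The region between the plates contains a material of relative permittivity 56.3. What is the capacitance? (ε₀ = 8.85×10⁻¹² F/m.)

C ≈ 367 nF

C = κε₀A/d = 56.3 × 8.85×10⁻¹² × 0.115 / 1.56×10⁻⁴ = 3.67×10⁻⁷ F.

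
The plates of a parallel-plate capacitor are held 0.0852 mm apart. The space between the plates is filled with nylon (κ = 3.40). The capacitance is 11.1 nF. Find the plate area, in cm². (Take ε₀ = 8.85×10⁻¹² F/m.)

A ≈ 314 cm²

A = Cd/(κε₀) = 1.11×10⁻⁸ × 8.52×10⁻⁵ / (3.40 × 8.85×10⁻¹²) = 3.14×10⁻² m².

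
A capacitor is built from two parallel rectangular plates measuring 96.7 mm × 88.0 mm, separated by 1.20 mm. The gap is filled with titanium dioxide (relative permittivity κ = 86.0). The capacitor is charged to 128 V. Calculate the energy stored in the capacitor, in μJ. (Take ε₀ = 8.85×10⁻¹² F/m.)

A = 96.7 × 88.0 mm² = 8.51×10⁻³ m².
C = κε₀A/d = 86.0 × 8.85×10⁻¹² × 8.51×10⁻³ / 1.20×10⁻³ = 5.40×10⁻⁹ F.
U = ½CV² = ½ × 5.40×10⁻⁹ × (128)² = 4.42×10⁻⁵ J.

U ≈ 44.2 μJ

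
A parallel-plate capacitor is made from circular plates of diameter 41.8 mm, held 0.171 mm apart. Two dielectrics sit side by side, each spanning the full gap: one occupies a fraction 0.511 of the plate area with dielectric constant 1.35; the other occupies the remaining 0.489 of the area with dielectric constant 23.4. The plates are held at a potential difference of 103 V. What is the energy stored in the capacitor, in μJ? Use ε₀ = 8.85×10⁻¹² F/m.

A = π(41.8/2 mm)² = 1.37×10⁻³ m².
Side-by-side slabs ⇒ two capacitors in parallel, each spanning the full gap.
C₁ = κ₁ε₀A₁/d = 1.35 × 8.85×10⁻¹² × 7.01×10⁻⁴ / 1.71×10⁻⁴ = 4.90×10⁻¹¹ F.
C₂ = κ₂ε₀A₂/d = 23.4 × 8.85×10⁻¹² × 6.71×10⁻⁴ / 1.71×10⁻⁴ = 8.13×10⁻¹⁰ F.
C = C₁ + C₂ = 8.62×10⁻¹⁰ F.
U = ½CV² = ½ × 8.62×10⁻¹⁰ × (103)² = 4.57×10⁻⁶ J.

U ≈ 4.57 μJ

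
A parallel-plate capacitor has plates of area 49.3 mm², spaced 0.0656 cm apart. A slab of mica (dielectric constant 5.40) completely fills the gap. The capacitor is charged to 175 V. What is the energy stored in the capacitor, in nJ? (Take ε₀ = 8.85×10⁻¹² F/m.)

A = 49.3 mm² = 4.93×10⁻⁵ m².
C = κε₀A/d = 5.40 × 8.85×10⁻¹² × 4.93×10⁻⁵ / 6.56×10⁻⁴ = 3.59×10⁻¹² F.
U = ½CV² = ½ × 3.59×10⁻¹² × (175)² = 5.50×10⁻⁸ J.

55.0 nJ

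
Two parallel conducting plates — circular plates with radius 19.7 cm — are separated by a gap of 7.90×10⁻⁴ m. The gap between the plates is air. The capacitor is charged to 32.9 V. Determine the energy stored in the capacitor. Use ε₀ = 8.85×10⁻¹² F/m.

A = π(19.7 cm)² = 0.122 m².
C = ε₀A/d = 8.85×10⁻¹² × 0.122 / 7.90×10⁻⁴ = 1.37×10⁻⁹ F.
U = ½CV² = ½ × 1.37×10⁻⁹ × (32.9)² = 7.39×10⁻⁷ J.

0.739 μJ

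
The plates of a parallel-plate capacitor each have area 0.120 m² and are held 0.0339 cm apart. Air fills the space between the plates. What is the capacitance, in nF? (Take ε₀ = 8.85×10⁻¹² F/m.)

C ≈ 3.13 nF

C = ε₀A/d = 8.85×10⁻¹² × 0.120 / 3.39×10⁻⁴ = 3.13×10⁻⁹ F.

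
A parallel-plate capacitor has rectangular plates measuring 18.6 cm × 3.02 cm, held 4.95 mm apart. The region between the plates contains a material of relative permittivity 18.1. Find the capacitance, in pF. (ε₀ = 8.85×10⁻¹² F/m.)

182 pF

A = 18.6 × 3.02 cm² = 5.62×10⁻³ m².
C = κε₀A/d = 18.1 × 8.85×10⁻¹² × 5.62×10⁻³ / 4.95×10⁻³ = 1.82×10⁻¹⁰ F.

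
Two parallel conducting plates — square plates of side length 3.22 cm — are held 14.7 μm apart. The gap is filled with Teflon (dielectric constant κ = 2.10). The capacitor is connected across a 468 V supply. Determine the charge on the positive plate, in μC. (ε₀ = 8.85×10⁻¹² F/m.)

A = (3.22 cm)² = 1.04×10⁻³ m².
C = κε₀A/d = 2.10 × 8.85×10⁻¹² × 1.04×10⁻³ / 1.47×10⁻⁵ = 1.31×10⁻⁹ F.
Q = CV = 1.31×10⁻⁹ × 468 = 6.13×10⁻⁷ C.

0.613 μC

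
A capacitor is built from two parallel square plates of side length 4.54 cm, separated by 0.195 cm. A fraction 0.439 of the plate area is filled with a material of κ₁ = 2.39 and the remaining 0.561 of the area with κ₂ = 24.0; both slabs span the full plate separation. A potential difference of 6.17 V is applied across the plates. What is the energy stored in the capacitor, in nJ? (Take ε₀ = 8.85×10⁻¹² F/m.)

U ≈ 2.58 nJ

A = (4.54 cm)² = 2.06×10⁻³ m².
Side-by-side slabs ⇒ two capacitors in parallel, each spanning the full gap.
C₁ = κ₁ε₀A₁/d = 2.39 × 8.85×10⁻¹² × 9.05×10⁻⁴ / 1.95×10⁻³ = 9.81×10⁻¹² F.
C₂ = κ₂ε₀A₂/d = 24.0 × 8.85×10⁻¹² × 1.16×10⁻³ / 1.95×10⁻³ = 1.26×10⁻¹⁰ F.
C = C₁ + C₂ = 1.36×10⁻¹⁰ F.
U = ½CV² = ½ × 1.36×10⁻¹⁰ × (6.17)² = 2.58×10⁻⁹ J.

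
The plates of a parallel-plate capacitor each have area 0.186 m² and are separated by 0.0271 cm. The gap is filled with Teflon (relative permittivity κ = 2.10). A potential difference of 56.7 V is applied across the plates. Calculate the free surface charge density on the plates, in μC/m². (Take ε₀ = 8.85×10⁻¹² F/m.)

σ ≈ 3.89 μC/m²

C = κε₀A/d = 2.10 × 8.85×10⁻¹² × 0.186 / 2.71×10⁻⁴ = 1.28×10⁻⁸ F.
σ = Q/A = CV/A = 1.28×10⁻⁸ × 56.7 / 0.186 = 3.89×10⁻⁶ C/m².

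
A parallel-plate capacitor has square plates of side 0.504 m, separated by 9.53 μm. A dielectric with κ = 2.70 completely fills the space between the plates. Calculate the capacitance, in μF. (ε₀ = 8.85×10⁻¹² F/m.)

0.637 μF

A = (0.504 m)² = 0.254 m².
C = κε₀A/d = 2.70 × 8.85×10⁻¹² × 0.254 / 9.53×10⁻⁶ = 6.37×10⁻⁷ F.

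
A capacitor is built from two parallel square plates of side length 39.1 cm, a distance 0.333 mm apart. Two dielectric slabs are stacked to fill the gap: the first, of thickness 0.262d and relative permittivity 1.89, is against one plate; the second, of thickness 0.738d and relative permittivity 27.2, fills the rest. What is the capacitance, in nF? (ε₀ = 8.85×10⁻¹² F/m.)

C ≈ 24.5 nF

A = (39.1 cm)² = 0.153 m².
Stacked slabs ⇒ two capacitors in series, each with the full plate area.
C₁ = κ₁ε₀A/d₁ = 1.89 × 8.85×10⁻¹² × 0.153 / 8.72×10⁻⁵ = 2.93×10⁻⁸ F.
C₂ = κ₂ε₀A/d₂ = 27.2 × 8.85×10⁻¹² × 0.153 / 2.46×10⁻⁴ = 1.50×10⁻⁷ F.
C = (1/C₁ + 1/C₂)⁻¹ = 2.45×10⁻⁸ F.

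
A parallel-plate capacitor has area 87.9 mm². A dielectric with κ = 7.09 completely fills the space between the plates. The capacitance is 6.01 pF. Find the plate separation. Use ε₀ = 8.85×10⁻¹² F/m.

A = 87.9 mm² = 8.79×10⁻⁵ m².
d = κε₀A/C = 7.09 × 8.85×10⁻¹² × 8.79×10⁻⁵ / 6.01×10⁻¹² = 9.18×10⁻⁴ m.

d ≈ 0.918 mm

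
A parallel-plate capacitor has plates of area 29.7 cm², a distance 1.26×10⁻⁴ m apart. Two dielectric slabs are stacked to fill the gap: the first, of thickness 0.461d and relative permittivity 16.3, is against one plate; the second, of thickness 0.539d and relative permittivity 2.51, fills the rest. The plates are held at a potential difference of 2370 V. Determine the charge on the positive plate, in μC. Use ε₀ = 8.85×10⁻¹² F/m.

2.03 μC

A = 29.7 cm² = 2.97×10⁻³ m².
Stacked slabs ⇒ two capacitors in series, each with the full plate area.
C₁ = κ₁ε₀A/d₁ = 16.3 × 8.85×10⁻¹² × 2.97×10⁻³ / 5.81×10⁻⁵ = 7.38×10⁻⁹ F.
C₂ = κ₂ε₀A/d₂ = 2.51 × 8.85×10⁻¹² × 2.97×10⁻³ / 6.79×10⁻⁵ = 9.71×10⁻¹⁰ F.
C = (1/C₁ + 1/C₂)⁻¹ = 8.58×10⁻¹⁰ F.
Q = CV = 8.58×10⁻¹⁰ × 2370 = 2.03×10⁻⁶ C.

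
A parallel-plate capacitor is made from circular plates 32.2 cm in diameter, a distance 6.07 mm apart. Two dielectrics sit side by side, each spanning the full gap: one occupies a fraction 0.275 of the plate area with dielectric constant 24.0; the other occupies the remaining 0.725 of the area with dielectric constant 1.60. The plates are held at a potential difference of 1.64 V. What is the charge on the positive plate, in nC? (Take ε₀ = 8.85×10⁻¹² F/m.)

Q ≈ 1.51 nC

A = π(32.2/2 cm)² = 8.14×10⁻² m².
Side-by-side slabs ⇒ two capacitors in parallel, each spanning the full gap.
C₁ = κ₁ε₀A₁/d = 24.0 × 8.85×10⁻¹² × 2.24×10⁻² / 6.07×10⁻³ = 7.84×10⁻¹⁰ F.
C₂ = κ₂ε₀A₂/d = 1.60 × 8.85×10⁻¹² × 5.90×10⁻² / 6.07×10⁻³ = 1.38×10⁻¹⁰ F.
C = C₁ + C₂ = 9.21×10⁻¹⁰ F.
Q = CV = 9.21×10⁻¹⁰ × 1.64 = 1.51×10⁻⁹ C.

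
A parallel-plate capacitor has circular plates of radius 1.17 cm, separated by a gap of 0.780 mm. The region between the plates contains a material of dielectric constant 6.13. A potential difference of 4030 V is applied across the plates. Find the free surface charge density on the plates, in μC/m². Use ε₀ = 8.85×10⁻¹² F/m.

σ ≈ 280 μC/m²

A = π(1.17 cm)² = 4.30×10⁻⁴ m².
C = κε₀A/d = 6.13 × 8.85×10⁻¹² × 4.30×10⁻⁴ / 7.80×10⁻⁴ = 2.99×10⁻¹¹ F.
σ = Q/A = CV/A = 2.99×10⁻¹¹ × 4030 / 4.30×10⁻⁴ = 2.80×10⁻⁴ C/m².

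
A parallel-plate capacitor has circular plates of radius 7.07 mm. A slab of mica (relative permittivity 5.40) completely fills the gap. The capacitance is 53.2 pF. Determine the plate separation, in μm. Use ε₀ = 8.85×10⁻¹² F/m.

d ≈ 141 μm

A = π(7.07 mm)² = 1.57×10⁻⁴ m².
d = κε₀A/C = 5.40 × 8.85×10⁻¹² × 1.57×10⁻⁴ / 5.32×10⁻¹¹ = 1.41×10⁻⁴ m.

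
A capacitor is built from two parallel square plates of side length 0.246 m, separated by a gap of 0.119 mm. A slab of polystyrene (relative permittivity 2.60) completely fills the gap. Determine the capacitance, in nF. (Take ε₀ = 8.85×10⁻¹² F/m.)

11.7 nF

A = (0.246 m)² = 6.05×10⁻² m².
C = κε₀A/d = 2.60 × 8.85×10⁻¹² × 6.05×10⁻² / 1.19×10⁻⁴ = 1.17×10⁻⁸ F.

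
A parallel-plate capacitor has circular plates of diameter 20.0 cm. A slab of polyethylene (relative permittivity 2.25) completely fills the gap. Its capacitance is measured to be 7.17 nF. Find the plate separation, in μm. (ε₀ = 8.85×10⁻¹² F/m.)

A = π(20.0/2 cm)² = 3.14×10⁻² m².
d = κε₀A/C = 2.25 × 8.85×10⁻¹² × 3.14×10⁻² / 7.17×10⁻⁹ = 8.72×10⁻⁵ m.

87.2 μm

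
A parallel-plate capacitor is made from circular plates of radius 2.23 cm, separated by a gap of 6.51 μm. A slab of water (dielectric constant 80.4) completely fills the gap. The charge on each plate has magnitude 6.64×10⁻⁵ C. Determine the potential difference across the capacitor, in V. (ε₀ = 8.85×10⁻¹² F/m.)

A = π(2.23 cm)² = 1.56×10⁻³ m².
C = κε₀A/d = 80.4 × 8.85×10⁻¹² × 1.56×10⁻³ / 6.51×10⁻⁶ = 1.71×10⁻⁷ F.
V = Q/C = 6.64×10⁻⁵ / 1.71×10⁻⁷ = 3.89×10² V.

389 V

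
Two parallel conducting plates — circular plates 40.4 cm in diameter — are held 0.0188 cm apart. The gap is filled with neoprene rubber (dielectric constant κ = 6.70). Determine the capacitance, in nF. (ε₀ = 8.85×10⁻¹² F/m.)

A = π(40.4/2 cm)² = 0.128 m².
C = κε₀A/d = 6.70 × 8.85×10⁻¹² × 0.128 / 1.88×10⁻⁴ = 4.04×10⁻⁸ F.

40.4 nF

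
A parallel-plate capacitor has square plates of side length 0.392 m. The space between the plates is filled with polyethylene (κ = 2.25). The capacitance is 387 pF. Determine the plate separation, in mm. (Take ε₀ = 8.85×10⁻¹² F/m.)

A = (0.392 m)² = 0.154 m².
d = κε₀A/C = 2.25 × 8.85×10⁻¹² × 0.154 / 3.87×10⁻¹⁰ = 7.91×10⁻³ m.

7.91 mm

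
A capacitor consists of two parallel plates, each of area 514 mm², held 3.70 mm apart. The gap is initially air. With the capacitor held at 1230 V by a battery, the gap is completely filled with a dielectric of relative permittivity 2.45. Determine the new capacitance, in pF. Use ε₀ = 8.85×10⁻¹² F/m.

3.01 pF

A = 514 mm² = 5.14×10⁻⁴ m².
Initially C₁ = ε₀A/d = 8.85×10⁻¹² × 5.14×10⁻⁴ / 3.70×10⁻³ = 1.23×10⁻¹² F.
C = κε₀A/d scales with κ, so C₂/C₁ = κ = 2.45.
C₂ = 2.45 × 1.23×10⁻¹² = 3.01×10⁻¹² F.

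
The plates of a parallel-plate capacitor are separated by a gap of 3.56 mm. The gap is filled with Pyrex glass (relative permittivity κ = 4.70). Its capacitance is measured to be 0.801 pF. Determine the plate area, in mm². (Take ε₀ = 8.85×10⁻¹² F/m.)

68.6 mm²

A = Cd/(κε₀) = 8.01×10⁻¹³ × 3.56×10⁻³ / (4.70 × 8.85×10⁻¹²) = 6.86×10⁻⁵ m².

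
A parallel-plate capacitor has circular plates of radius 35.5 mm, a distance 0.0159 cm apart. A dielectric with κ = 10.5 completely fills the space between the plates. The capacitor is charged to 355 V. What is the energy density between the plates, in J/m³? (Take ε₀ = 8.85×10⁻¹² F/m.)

u ≈ 232 J/m³

E = V/d = 355 / 1.59×10⁻⁴ = 2.23×10⁶ V/m.
u = ½κε₀E² = ½ × 10.5 × 8.85×10⁻¹² × (2.23×10⁶)² = 2.32×10² J/m³.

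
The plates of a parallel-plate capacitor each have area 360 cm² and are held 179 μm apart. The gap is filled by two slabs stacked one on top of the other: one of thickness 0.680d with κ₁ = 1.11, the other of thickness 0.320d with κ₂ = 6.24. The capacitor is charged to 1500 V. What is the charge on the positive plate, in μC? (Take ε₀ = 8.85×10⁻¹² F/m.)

A = 360 cm² = 3.60×10⁻² m².
Stacked slabs ⇒ two capacitors in series, each with the full plate area.
C₁ = κ₁ε₀A/d₁ = 1.11 × 8.85×10⁻¹² × 3.60×10⁻² / 1.22×10⁻⁴ = 2.91×10⁻⁹ F.
C₂ = κ₂ε₀A/d₂ = 6.24 × 8.85×10⁻¹² × 3.60×10⁻² / 5.73×10⁻⁵ = 3.47×10⁻⁸ F.
C = (1/C₁ + 1/C₂)⁻¹ = 2.68×10⁻⁹ F.
Q = CV = 2.68×10⁻⁹ × 1500 = 4.02×10⁻⁶ C.

Q ≈ 4.02 μC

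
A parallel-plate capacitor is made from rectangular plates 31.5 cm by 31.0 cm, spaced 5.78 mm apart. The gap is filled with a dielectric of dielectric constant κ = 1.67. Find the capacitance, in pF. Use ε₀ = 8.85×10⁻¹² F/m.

250 pF

A = 31.5 × 31.0 cm² = 9.77×10⁻² m².
C = κε₀A/d = 1.67 × 8.85×10⁻¹² × 9.77×10⁻² / 5.78×10⁻³ = 2.50×10⁻¹⁰ F.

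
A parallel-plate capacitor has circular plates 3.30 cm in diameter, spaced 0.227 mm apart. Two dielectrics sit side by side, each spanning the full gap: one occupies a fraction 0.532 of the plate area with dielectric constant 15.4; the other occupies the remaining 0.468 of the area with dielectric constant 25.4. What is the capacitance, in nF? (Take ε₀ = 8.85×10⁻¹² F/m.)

A = π(3.30/2 cm)² = 8.55×10⁻⁴ m².
Side-by-side slabs ⇒ two capacitors in parallel, each spanning the full gap.
C₁ = κ₁ε₀A₁/d = 15.4 × 8.85×10⁻¹² × 4.55×10⁻⁴ / 2.27×10⁻⁴ = 2.73×10⁻¹⁰ F.
C₂ = κ₂ε₀A₂/d = 25.4 × 8.85×10⁻¹² × 4.00×10⁻⁴ / 2.27×10⁻⁴ = 3.96×10⁻¹⁰ F.
C = C₁ + C₂ = 6.70×10⁻¹⁰ F.

0.670 nF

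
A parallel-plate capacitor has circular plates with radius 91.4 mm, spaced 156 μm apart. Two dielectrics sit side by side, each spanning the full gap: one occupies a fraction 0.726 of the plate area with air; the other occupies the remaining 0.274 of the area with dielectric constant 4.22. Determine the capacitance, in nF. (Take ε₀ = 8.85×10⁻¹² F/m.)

2.80 nF

A = π(91.4 mm)² = 2.62×10⁻² m².
Side-by-side slabs ⇒ two capacitors in parallel, each spanning the full gap.
C₁ = κ₁ε₀A₁/d = 1.00 × 8.85×10⁻¹² × 1.91×10⁻² / 1.56×10⁻⁴ = 1.08×10⁻⁹ F.
C₂ = κ₂ε₀A₂/d = 4.22 × 8.85×10⁻¹² × 7.19×10⁻³ / 1.56×10⁻⁴ = 1.72×10⁻⁹ F.
C = C₁ + C₂ = 2.80×10⁻⁹ F.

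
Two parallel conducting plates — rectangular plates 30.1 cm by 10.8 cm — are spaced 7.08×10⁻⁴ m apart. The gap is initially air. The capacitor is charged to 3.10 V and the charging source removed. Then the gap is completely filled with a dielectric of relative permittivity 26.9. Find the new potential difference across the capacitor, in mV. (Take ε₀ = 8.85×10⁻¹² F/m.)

115 mV

A = 30.1 × 10.8 cm² = 3.25×10⁻² m².
Initially C₁ = ε₀A/d = 8.85×10⁻¹² × 3.25×10⁻² / 7.08×10⁻⁴ = 4.06×10⁻¹⁰ F.
V₁ = 3.10 V.
Isolated ⇒ Q is held fixed. C₂ = 26.9 C₁ and V = Q/C, so V₂/V₁ = C₁/C₂ = 0.0372.
V₂ = 0.0372 × 3.10 = 0.115 V.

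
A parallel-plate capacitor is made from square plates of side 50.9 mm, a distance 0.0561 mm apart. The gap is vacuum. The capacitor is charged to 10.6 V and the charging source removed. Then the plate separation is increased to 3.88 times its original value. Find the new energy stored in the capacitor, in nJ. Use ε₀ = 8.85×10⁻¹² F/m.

U ≈ 89.1 nJ

A = (50.9 mm)² = 2.59×10⁻³ m².
Initially C₁ = ε₀A/d = 8.85×10⁻¹² × 2.59×10⁻³ / 5.61×10⁻⁵ = 4.09×10⁻¹⁰ F.
U₁ = 2.30×10⁻⁸ J.
Isolated ⇒ Q is held fixed. C₂ = 0.258 C₁ and U = Q²/(2C), so U₂/U₁ = C₁/C₂ = 3.88.
U₂ = 3.88 × 2.30×10⁻⁸ = 8.91×10⁻⁸ J.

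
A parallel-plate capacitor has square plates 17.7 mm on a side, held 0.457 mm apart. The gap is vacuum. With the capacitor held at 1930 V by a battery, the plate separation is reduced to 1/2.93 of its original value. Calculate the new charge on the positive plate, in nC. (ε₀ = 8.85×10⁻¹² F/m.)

A = (17.7 mm)² = 3.13×10⁻⁴ m².
Initially C₁ = ε₀A/d = 8.85×10⁻¹² × 3.13×10⁻⁴ / 4.57×10⁻⁴ = 6.07×10⁻¹² F.
Q₁ = 1.17×10⁻⁸ C.
Battery connected ⇒ V is held fixed. C₂ = 2.93 C₁ and Q = CV, so Q₂/Q₁ = C₂/C₁ = 2.93.
Q₂ = 2.93 × 1.17×10⁻⁸ = 3.43×10⁻⁸ C.

34.3 nC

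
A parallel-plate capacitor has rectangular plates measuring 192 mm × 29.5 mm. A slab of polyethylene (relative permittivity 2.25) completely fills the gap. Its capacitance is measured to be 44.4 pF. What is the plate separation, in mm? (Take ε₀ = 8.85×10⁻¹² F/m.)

A = 192 × 29.5 mm² = 5.66×10⁻³ m².
d = κε₀A/C = 2.25 × 8.85×10⁻¹² × 5.66×10⁻³ / 4.44×10⁻¹¹ = 2.54×10⁻³ m.

d ≈ 2.54 mm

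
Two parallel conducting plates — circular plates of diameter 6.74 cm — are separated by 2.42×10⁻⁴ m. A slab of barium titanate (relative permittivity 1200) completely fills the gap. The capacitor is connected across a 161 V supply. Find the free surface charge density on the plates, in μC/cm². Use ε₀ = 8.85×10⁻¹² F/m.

σ ≈ 0.707 μC/cm²

A = π(6.74/2 cm)² = 3.57×10⁻³ m².
C = κε₀A/d = 1200 × 8.85×10⁻¹² × 3.57×10⁻³ / 2.42×10⁻⁴ = 1.57×10⁻⁷ F.
σ = Q/A = CV/A = 1.57×10⁻⁷ × 161 / 3.57×10⁻³ = 7.07×10⁻³ C/m².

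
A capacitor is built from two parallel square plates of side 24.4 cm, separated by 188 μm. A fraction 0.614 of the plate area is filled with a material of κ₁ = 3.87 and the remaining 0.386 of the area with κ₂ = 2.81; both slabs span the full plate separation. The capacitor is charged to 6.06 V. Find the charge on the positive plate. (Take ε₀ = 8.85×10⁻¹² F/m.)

Q ≈ 58.8 nC

A = (24.4 cm)² = 5.95×10⁻² m².
Side-by-side slabs ⇒ two capacitors in parallel, each spanning the full gap.
C₁ = κ₁ε₀A₁/d = 3.87 × 8.85×10⁻¹² × 3.66×10⁻² / 1.88×10⁻⁴ = 6.66×10⁻⁹ F.
C₂ = κ₂ε₀A₂/d = 2.81 × 8.85×10⁻¹² × 2.30×10⁻² / 1.88×10⁻⁴ = 3.04×10⁻⁹ F.
C = C₁ + C₂ = 9.70×10⁻⁹ F.
Q = CV = 9.70×10⁻⁹ × 6.06 = 5.88×10⁻⁸ C.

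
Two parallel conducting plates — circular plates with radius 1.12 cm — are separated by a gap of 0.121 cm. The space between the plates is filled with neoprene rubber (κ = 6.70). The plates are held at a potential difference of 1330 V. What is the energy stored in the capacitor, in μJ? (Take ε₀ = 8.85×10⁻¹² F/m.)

A = π(1.12 cm)² = 3.94×10⁻⁴ m².
C = κε₀A/d = 6.70 × 8.85×10⁻¹² × 3.94×10⁻⁴ / 1.21×10⁻³ = 1.93×10⁻¹¹ F.
U = ½CV² = ½ × 1.93×10⁻¹¹ × (1330)² = 1.71×10⁻⁵ J.

U ≈ 17.1 μJ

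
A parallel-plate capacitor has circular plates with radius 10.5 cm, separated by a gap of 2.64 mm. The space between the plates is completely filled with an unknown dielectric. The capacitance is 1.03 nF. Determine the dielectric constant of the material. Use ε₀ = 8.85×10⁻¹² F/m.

A = π(10.5 cm)² = 3.46×10⁻² m².
κ = Cd/(ε₀A) = 1.03×10⁻⁹ × 2.64×10⁻³ / (8.85×10⁻¹² × 3.46×10⁻²) = 8.87.

κ ≈ 8.87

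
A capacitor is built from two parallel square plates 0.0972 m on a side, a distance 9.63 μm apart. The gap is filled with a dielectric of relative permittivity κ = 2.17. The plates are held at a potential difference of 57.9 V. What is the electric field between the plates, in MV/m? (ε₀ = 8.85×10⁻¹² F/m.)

E = V/d = 57.9 / 9.63×10⁻⁶ = 6.01×10⁶ V/m.

E ≈ 6.01 MV/m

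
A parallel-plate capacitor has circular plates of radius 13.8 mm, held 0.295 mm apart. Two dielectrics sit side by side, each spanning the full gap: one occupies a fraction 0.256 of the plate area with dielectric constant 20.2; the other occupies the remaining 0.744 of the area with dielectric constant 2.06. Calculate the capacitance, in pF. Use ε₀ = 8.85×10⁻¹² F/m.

120 pF

A = π(13.8 mm)² = 5.98×10⁻⁴ m².
Side-by-side slabs ⇒ two capacitors in parallel, each spanning the full gap.
C₁ = κ₁ε₀A₁/d = 20.2 × 8.85×10⁻¹² × 1.53×10⁻⁴ / 2.95×10⁻⁴ = 9.28×10⁻¹¹ F.
C₂ = κ₂ε₀A₂/d = 2.06 × 8.85×10⁻¹² × 4.45×10⁻⁴ / 2.95×10⁻⁴ = 2.75×10⁻¹¹ F.
C = C₁ + C₂ = 1.20×10⁻¹⁰ F.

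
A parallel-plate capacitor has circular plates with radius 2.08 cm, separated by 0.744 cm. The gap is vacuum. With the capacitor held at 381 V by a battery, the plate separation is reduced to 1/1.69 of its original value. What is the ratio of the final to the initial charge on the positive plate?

1.69

Battery connected ⇒ V is held fixed.
C₂ = 1.69 C₁ and Q = CV, so Q₂/Q₁ = C₂/C₁ = 1.69.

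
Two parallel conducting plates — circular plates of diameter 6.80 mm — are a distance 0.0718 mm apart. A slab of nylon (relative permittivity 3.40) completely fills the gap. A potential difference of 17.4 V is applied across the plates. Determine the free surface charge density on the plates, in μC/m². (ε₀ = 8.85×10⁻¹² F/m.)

A = π(6.80/2 mm)² = 3.63×10⁻⁵ m².
C = κε₀A/d = 3.40 × 8.85×10⁻¹² × 3.63×10⁻⁵ / 7.18×10⁻⁵ = 1.52×10⁻¹¹ F.
σ = Q/A = CV/A = 1.52×10⁻¹¹ × 17.4 / 3.63×10⁻⁵ = 7.29×10⁻⁶ C/m².

σ ≈ 7.29 μC/m²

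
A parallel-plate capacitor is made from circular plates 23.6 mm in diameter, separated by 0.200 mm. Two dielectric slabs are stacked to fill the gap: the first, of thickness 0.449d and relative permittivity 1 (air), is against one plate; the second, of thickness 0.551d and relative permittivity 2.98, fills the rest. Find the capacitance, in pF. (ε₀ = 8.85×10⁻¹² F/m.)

C ≈ 30.5 pF

A = π(23.6/2 mm)² = 4.37×10⁻⁴ m².
Stacked slabs ⇒ two capacitors in series, each with the full plate area.
C₁ = κ₁ε₀A/d₁ = 1.00 × 8.85×10⁻¹² × 4.37×10⁻⁴ / 8.98×10⁻⁵ = 4.31×10⁻¹¹ F.
C₂ = κ₂ε₀A/d₂ = 2.98 × 8.85×10⁻¹² × 4.37×10⁻⁴ / 1.10×10⁻⁴ = 1.05×10⁻¹⁰ F.
C = (1/C₁ + 1/C₂)⁻¹ = 3.05×10⁻¹¹ F.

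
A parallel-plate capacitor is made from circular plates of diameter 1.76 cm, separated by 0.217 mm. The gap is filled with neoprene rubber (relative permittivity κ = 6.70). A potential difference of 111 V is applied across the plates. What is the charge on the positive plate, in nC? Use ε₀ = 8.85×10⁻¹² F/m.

A = π(1.76/2 cm)² = 2.43×10⁻⁴ m².
C = κε₀A/d = 6.70 × 8.85×10⁻¹² × 2.43×10⁻⁴ / 2.17×10⁻⁴ = 6.65×10⁻¹¹ F.
Q = CV = 6.65×10⁻¹¹ × 111 = 7.38×10⁻⁹ C.

7.38 nC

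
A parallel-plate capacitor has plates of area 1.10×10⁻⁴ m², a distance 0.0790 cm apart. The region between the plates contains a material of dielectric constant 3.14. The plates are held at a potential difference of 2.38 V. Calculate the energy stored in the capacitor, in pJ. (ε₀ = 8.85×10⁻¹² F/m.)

U ≈ 11.0 pJ

C = κε₀A/d = 3.14 × 8.85×10⁻¹² × 1.10×10⁻⁴ / 7.90×10⁻⁴ = 3.87×10⁻¹² F.
U = ½CV² = ½ × 3.87×10⁻¹² × (2.38)² = 1.10×10⁻¹¹ J.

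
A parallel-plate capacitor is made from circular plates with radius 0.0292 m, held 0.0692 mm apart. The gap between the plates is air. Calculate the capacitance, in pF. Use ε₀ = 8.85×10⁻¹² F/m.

A = π(0.0292 m)² = 2.68×10⁻³ m².
C = ε₀A/d = 8.85×10⁻¹² × 2.68×10⁻³ / 6.92×10⁻⁵ = 3.43×10⁻¹⁰ F.

343 pF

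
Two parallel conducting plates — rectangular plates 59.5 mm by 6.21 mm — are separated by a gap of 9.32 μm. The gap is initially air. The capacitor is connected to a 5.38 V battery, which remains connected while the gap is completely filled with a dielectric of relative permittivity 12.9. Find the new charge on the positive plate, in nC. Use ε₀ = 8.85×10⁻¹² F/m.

A = 59.5 × 6.21 mm² = 3.69×10⁻⁴ m².
Initially C₁ = ε₀A/d = 8.85×10⁻¹² × 3.69×10⁻⁴ / 9.32×10⁻⁶ = 3.51×10⁻¹⁰ F.
Q₁ = 1.89×10⁻⁹ C.
Battery connected ⇒ V is held fixed. C₂ = 12.9 C₁ and Q = CV, so Q₂/Q₁ = C₂/C₁ = 12.9.
Q₂ = 12.9 × 1.89×10⁻⁹ = 2.44×10⁻⁸ C.

Q ≈ 24.4 nC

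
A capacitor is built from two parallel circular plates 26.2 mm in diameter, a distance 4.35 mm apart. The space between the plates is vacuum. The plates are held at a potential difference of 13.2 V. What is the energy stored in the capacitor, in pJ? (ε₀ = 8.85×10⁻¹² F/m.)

95.6 pJ

A = π(26.2/2 mm)² = 5.39×10⁻⁴ m².
C = ε₀A/d = 8.85×10⁻¹² × 5.39×10⁻⁴ / 4.35×10⁻³ = 1.10×10⁻¹² F.
U = ½CV² = ½ × 1.10×10⁻¹² × (13.2)² = 9.56×10⁻¹¹ J.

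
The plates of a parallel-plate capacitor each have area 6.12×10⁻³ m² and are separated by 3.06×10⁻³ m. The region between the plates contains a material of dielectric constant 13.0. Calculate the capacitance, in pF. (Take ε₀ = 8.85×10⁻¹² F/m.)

C = κε₀A/d = 13.0 × 8.85×10⁻¹² × 6.12×10⁻³ / 3.06×10⁻³ = 2.30×10⁻¹⁰ F.

230 pF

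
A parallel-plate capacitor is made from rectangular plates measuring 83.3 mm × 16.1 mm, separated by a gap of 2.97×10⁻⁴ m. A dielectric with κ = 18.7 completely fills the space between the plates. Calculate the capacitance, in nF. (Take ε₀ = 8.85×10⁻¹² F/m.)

A = 83.3 × 16.1 mm² = 1.34×10⁻³ m².
C = κε₀A/d = 18.7 × 8.85×10⁻¹² × 1.34×10⁻³ / 2.97×10⁻⁴ = 7.47×10⁻¹⁰ F.

C ≈ 0.747 nF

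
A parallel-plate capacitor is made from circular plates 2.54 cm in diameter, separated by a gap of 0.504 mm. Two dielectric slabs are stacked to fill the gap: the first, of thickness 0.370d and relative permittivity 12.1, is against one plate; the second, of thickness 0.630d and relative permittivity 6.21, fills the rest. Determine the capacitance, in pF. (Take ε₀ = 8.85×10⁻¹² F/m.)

67.4 pF

A = π(2.54/2 cm)² = 5.07×10⁻⁴ m².
Stacked slabs ⇒ two capacitors in series, each with the full plate area.
C₁ = κ₁ε₀A/d₁ = 12.1 × 8.85×10⁻¹² × 5.07×10⁻⁴ / 1.86×10⁻⁴ = 2.91×10⁻¹⁰ F.
C₂ = κ₂ε₀A/d₂ = 6.21 × 8.85×10⁻¹² × 5.07×10⁻⁴ / 3.18×10⁻⁴ = 8.77×10⁻¹¹ F.
C = (1/C₁ + 1/C₂)⁻¹ = 6.74×10⁻¹¹ F.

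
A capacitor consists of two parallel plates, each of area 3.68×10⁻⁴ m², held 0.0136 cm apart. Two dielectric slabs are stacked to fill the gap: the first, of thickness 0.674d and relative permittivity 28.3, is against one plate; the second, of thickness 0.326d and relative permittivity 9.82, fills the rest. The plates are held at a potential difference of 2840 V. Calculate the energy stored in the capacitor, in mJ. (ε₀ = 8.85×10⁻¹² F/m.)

U ≈ 1.69 mJ

Stacked slabs ⇒ two capacitors in series, each with the full plate area.
C₁ = κ₁ε₀A/d₁ = 28.3 × 8.85×10⁻¹² × 3.68×10⁻⁴ / 9.17×10⁻⁵ = 1.01×10⁻⁹ F.
C₂ = κ₂ε₀A/d₂ = 9.82 × 8.85×10⁻¹² × 3.68×10⁻⁴ / 4.43×10⁻⁵ = 7.21×10⁻¹⁰ F.
C = (1/C₁ + 1/C₂)⁻¹ = 4.20×10⁻¹⁰ F.
U = ½CV² = ½ × 4.20×10⁻¹⁰ × (2840)² = 1.69×10⁻³ J.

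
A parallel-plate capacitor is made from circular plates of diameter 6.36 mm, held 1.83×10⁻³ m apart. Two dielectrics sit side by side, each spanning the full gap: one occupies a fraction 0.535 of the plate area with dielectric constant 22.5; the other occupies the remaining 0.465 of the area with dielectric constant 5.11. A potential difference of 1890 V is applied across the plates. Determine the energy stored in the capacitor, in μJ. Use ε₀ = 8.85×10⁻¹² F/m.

U ≈ 3.96 μJ

A = π(6.36/2 mm)² = 3.18×10⁻⁵ m².
Side-by-side slabs ⇒ two capacitors in parallel, each spanning the full gap.
C₁ = κ₁ε₀A₁/d = 22.5 × 8.85×10⁻¹² × 1.70×10⁻⁵ / 1.83×10⁻³ = 1.85×10⁻¹² F.
C₂ = κ₂ε₀A₂/d = 5.11 × 8.85×10⁻¹² × 1.48×10⁻⁵ / 1.83×10⁻³ = 3.65×10⁻¹³ F.
C = C₁ + C₂ = 2.21×10⁻¹² F.
U = ½CV² = ½ × 2.21×10⁻¹² × (1890)² = 3.96×10⁻⁶ J.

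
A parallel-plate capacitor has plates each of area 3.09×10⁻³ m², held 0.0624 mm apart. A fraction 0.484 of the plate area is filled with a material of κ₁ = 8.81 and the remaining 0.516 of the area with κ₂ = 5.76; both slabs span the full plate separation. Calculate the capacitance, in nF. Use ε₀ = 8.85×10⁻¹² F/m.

3.17 nF

Side-by-side slabs ⇒ two capacitors in parallel, each spanning the full gap.
C₁ = κ₁ε₀A₁/d = 8.81 × 8.85×10⁻¹² × 1.50×10⁻³ / 6.24×10⁻⁵ = 1.87×10⁻⁹ F.
C₂ = κ₂ε₀A₂/d = 5.76 × 8.85×10⁻¹² × 1.59×10⁻³ / 6.24×10⁻⁵ = 1.30×10⁻⁹ F.
C = C₁ + C₂ = 3.17×10⁻⁹ F.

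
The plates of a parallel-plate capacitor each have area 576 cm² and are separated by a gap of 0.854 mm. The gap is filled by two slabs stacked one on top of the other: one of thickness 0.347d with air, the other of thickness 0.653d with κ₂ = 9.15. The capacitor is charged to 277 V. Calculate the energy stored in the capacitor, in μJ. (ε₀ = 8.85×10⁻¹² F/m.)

54.7 μJ

A = 576 cm² = 5.76×10⁻² m².
Stacked slabs ⇒ two capacitors in series, each with the full plate area.
C₁ = κ₁ε₀A/d₁ = 1.00 × 8.85×10⁻¹² × 5.76×10⁻² / 2.96×10⁻⁴ = 1.72×10⁻⁹ F.
C₂ = κ₂ε₀A/d₂ = 9.15 × 8.85×10⁻¹² × 5.76×10⁻² / 5.58×10⁻⁴ = 8.36×10⁻⁹ F.
C = (1/C₁ + 1/C₂)⁻¹ = 1.43×10⁻⁹ F.
U = ½CV² = ½ × 1.43×10⁻⁹ × (277)² = 5.47×10⁻⁵ J.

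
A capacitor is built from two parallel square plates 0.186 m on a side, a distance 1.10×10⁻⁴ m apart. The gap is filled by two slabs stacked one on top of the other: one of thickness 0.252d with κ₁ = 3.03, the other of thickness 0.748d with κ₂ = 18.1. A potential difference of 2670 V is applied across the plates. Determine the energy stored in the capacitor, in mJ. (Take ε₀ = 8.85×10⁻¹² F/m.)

A = (0.186 m)² = 3.46×10⁻² m².
Stacked slabs ⇒ two capacitors in series, each with the full plate area.
C₁ = κ₁ε₀A/d₁ = 3.03 × 8.85×10⁻¹² × 3.46×10⁻² / 2.77×10⁻⁵ = 3.35×10⁻⁸ F.
C₂ = κ₂ε₀A/d₂ = 18.1 × 8.85×10⁻¹² × 3.46×10⁻² / 8.23×10⁻⁵ = 6.74×10⁻⁸ F.
C = (1/C₁ + 1/C₂)⁻¹ = 2.24×10⁻⁸ F.
U = ½CV² = ½ × 2.24×10⁻⁸ × (2670)² = 7.97×10⁻² J.

79.7 mJ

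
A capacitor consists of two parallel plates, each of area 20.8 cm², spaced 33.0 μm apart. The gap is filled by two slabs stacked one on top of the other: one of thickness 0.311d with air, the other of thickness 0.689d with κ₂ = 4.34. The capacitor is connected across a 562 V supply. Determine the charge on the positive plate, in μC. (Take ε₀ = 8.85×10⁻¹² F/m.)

0.667 μC

A = 20.8 cm² = 2.08×10⁻³ m².
Stacked slabs ⇒ two capacitors in series, each with the full plate area.
C₁ = κ₁ε₀A/d₁ = 1.00 × 8.85×10⁻¹² × 2.08×10⁻³ / 1.03×10⁻⁵ = 1.79×10⁻⁹ F.
C₂ = κ₂ε₀A/d₂ = 4.34 × 8.85×10⁻¹² × 2.08×10⁻³ / 2.27×10⁻⁵ = 3.51×10⁻⁹ F.
C = (1/C₁ + 1/C₂)⁻¹ = 1.19×10⁻⁹ F.
Q = CV = 1.19×10⁻⁹ × 562 = 6.67×10⁻⁷ C.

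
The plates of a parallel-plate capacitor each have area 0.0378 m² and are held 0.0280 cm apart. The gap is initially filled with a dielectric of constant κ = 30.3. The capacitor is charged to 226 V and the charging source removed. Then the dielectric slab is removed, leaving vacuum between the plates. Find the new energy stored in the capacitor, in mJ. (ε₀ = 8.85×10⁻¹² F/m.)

28.0 mJ

Initially C₁ = κε₀A/d = 30.3 × 8.85×10⁻¹² × 3.78×10⁻² / 2.80×10⁻⁴ = 3.62×10⁻⁸ F.
U₁ = 9.24×10⁻⁴ J.
Isolated ⇒ Q is held fixed. C₂ = 0.0330 C₁ and U = Q²/(2C), so U₂/U₁ = C₁/C₂ = 30.3.
U₂ = 30.3 × 9.24×10⁻⁴ = 2.80×10⁻² J.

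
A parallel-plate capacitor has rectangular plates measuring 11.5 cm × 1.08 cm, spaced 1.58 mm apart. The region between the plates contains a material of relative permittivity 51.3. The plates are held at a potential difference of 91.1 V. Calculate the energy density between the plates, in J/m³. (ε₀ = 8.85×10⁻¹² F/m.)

E = V/d = 91.1 / 1.58×10⁻³ = 5.77×10⁴ V/m.
u = ½κε₀E² = ½ × 51.3 × 8.85×10⁻¹² × (5.77×10⁴)² = 0.755 J/m³.

0.755 J/m³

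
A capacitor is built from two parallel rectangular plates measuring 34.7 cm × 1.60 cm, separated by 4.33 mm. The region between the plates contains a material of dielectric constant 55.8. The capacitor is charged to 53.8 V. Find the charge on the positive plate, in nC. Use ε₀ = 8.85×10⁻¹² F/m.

A = 34.7 × 1.60 cm² = 5.55×10⁻³ m².
C = κε₀A/d = 55.8 × 8.85×10⁻¹² × 5.55×10⁻³ / 4.33×10⁻³ = 6.33×10⁻¹⁰ F.
Q = CV = 6.33×10⁻¹⁰ × 53.8 = 3.41×10⁻⁸ C.

Q ≈ 34.1 nC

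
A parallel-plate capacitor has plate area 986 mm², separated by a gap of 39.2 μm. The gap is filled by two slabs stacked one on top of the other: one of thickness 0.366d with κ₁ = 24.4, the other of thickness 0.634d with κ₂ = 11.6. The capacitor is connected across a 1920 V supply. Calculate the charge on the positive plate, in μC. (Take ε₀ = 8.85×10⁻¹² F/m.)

Q ≈ 6.14 μC

A = 986 mm² = 9.86×10⁻⁴ m².
Stacked slabs ⇒ two capacitors in series, each with the full plate area.
C₁ = κ₁ε₀A/d₁ = 24.4 × 8.85×10⁻¹² × 9.86×10⁻⁴ / 1.43×10⁻⁵ = 1.48×10⁻⁸ F.
C₂ = κ₂ε₀A/d₂ = 11.6 × 8.85×10⁻¹² × 9.86×10⁻⁴ / 2.49×10⁻⁵ = 4.07×10⁻⁹ F.
C = (1/C₁ + 1/C₂)⁻¹ = 3.20×10⁻⁹ F.
Q = CV = 3.20×10⁻⁹ × 1920 = 6.14×10⁻⁶ C.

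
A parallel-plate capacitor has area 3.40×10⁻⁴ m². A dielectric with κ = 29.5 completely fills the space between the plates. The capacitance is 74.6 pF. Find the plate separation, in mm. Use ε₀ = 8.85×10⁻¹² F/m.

d ≈ 1.19 mm

d = κε₀A/C = 29.5 × 8.85×10⁻¹² × 3.40×10⁻⁴ / 7.46×10⁻¹¹ = 1.19×10⁻³ m.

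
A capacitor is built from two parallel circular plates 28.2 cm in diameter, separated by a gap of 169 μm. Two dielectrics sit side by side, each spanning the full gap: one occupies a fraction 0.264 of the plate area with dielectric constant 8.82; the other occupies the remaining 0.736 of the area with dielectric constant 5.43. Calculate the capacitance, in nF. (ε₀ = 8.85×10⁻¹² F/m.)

C ≈ 20.7 nF

A = π(28.2/2 cm)² = 6.25×10⁻² m².
Side-by-side slabs ⇒ two capacitors in parallel, each spanning the full gap.
C₁ = κ₁ε₀A₁/d = 8.82 × 8.85×10⁻¹² × 1.65×10⁻² / 1.69×10⁻⁴ = 7.62×10⁻⁹ F.
C₂ = κ₂ε₀A₂/d = 5.43 × 8.85×10⁻¹² × 4.60×10⁻² / 1.69×10⁻⁴ = 1.31×10⁻⁸ F.
C = C₁ + C₂ = 2.07×10⁻⁸ F.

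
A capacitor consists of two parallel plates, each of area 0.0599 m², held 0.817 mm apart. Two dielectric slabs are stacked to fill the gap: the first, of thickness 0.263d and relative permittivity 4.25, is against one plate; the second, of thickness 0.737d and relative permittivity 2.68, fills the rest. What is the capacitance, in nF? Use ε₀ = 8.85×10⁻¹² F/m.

Stacked slabs ⇒ two capacitors in series, each with the full plate area.
C₁ = κ₁ε₀A/d₁ = 4.25 × 8.85×10⁻¹² × 5.99×10⁻² / 2.15×10⁻⁴ = 1.05×10⁻⁸ F.
C₂ = κ₂ε₀A/d₂ = 2.68 × 8.85×10⁻¹² × 5.99×10⁻² / 6.02×10⁻⁴ = 2.36×10⁻⁹ F.
C = (1/C₁ + 1/C₂)⁻¹ = 1.93×10⁻⁹ F.

C ≈ 1.93 nF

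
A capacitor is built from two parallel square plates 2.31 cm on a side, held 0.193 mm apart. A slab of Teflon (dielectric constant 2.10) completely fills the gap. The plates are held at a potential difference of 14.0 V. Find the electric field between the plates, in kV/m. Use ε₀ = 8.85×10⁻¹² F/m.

E = V/d = 14.0 / 1.93×10⁻⁴ = 7.25×10⁴ V/m.

E ≈ 72.5 kV/m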